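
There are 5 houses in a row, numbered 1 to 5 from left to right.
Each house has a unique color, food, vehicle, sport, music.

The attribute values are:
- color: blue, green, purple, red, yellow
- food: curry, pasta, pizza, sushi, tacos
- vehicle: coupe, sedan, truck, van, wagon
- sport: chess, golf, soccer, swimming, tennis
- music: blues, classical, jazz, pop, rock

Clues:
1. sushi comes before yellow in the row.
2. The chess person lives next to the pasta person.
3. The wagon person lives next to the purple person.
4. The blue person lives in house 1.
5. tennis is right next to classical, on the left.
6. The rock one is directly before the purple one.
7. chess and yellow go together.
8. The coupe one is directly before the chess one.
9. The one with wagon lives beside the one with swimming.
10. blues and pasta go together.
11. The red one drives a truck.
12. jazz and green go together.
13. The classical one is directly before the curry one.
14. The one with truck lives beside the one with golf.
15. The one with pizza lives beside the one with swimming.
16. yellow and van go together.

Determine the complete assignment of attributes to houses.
Solution:

House | Color | Food | Vehicle | Sport | Music
----------------------------------------------
  1   | blue | pizza | wagon | tennis | rock
  2   | purple | sushi | coupe | swimming | classical
  3   | yellow | curry | van | chess | pop
  4   | red | pasta | truck | soccer | blues
  5   | green | tacos | sedan | golf | jazz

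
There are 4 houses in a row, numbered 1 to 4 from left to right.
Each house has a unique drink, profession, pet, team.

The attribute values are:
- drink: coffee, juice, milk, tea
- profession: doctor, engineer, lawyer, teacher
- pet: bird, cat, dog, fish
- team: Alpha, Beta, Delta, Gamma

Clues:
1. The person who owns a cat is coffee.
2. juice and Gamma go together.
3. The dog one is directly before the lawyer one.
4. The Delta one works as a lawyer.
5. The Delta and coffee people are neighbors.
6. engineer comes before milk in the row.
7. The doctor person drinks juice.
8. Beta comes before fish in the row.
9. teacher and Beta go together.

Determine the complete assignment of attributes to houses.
Solution:

House | Drink | Profession | Pet | Team
---------------------------------------
  1   | tea | engineer | dog | Alpha
  2   | milk | lawyer | bird | Delta
  3   | coffee | teacher | cat | Beta
  4   | juice | doctor | fish | Gamma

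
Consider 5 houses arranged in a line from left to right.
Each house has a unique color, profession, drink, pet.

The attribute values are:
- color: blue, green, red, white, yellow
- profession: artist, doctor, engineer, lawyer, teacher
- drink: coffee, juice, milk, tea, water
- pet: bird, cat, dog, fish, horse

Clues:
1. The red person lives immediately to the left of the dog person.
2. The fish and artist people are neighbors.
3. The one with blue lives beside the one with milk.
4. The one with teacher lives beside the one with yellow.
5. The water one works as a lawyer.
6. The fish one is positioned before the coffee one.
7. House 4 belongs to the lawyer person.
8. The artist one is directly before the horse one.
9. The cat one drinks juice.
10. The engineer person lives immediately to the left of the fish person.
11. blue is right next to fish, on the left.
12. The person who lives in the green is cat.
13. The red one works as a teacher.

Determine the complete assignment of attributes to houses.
Solution:

House | Color | Profession | Drink | Pet
----------------------------------------
  1   | blue | engineer | tea | bird
  2   | red | teacher | milk | fish
  3   | yellow | artist | coffee | dog
  4   | white | lawyer | water | horse
  5   | green | doctor | juice | cat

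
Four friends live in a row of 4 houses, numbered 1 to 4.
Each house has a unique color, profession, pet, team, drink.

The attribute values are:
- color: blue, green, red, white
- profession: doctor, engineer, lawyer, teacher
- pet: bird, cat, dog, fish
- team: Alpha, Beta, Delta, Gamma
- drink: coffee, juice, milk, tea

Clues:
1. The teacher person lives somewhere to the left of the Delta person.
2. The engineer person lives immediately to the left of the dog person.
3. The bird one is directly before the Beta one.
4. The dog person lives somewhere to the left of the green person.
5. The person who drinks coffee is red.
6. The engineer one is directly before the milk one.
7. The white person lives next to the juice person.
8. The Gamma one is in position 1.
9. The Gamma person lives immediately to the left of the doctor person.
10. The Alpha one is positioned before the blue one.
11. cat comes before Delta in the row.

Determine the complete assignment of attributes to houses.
Solution:

House | Color | Profession | Pet | Team | Drink
-----------------------------------------------
  1   | red | engineer | bird | Gamma | coffee
  2   | white | doctor | dog | Beta | milk
  3   | green | teacher | cat | Alpha | juice
  4   | blue | lawyer | fish | Delta | tea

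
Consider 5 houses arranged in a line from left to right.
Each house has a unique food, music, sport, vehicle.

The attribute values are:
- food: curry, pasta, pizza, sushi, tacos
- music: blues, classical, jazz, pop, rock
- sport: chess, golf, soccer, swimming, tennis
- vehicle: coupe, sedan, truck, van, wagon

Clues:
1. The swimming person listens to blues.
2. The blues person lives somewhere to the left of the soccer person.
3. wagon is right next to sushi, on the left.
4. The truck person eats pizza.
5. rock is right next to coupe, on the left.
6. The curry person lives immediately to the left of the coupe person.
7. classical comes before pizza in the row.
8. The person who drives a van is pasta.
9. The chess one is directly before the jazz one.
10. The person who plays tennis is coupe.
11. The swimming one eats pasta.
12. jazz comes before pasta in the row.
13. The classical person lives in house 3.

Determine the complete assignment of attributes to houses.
Solution:

House | Food | Music | Sport | Vehicle
--------------------------------------
  1   | curry | rock | chess | wagon
  2   | sushi | jazz | tennis | coupe
  3   | tacos | classical | golf | sedan
  4   | pasta | blues | swimming | van
  5   | pizza | pop | soccer | truck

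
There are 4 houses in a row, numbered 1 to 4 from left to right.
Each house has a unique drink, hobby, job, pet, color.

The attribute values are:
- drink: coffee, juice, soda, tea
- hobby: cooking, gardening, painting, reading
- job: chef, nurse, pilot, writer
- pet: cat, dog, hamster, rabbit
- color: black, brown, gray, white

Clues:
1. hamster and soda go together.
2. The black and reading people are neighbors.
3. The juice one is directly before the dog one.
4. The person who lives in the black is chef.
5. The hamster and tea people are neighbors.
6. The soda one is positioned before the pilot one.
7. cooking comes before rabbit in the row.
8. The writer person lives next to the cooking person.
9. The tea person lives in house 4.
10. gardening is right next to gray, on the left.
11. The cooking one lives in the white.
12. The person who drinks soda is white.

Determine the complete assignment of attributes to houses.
Solution:

House | Drink | Hobby | Job | Pet | Color
-----------------------------------------
  1   | juice | gardening | chef | cat | black
  2   | coffee | reading | writer | dog | gray
  3   | soda | cooking | nurse | hamster | white
  4   | tea | painting | pilot | rabbit | brown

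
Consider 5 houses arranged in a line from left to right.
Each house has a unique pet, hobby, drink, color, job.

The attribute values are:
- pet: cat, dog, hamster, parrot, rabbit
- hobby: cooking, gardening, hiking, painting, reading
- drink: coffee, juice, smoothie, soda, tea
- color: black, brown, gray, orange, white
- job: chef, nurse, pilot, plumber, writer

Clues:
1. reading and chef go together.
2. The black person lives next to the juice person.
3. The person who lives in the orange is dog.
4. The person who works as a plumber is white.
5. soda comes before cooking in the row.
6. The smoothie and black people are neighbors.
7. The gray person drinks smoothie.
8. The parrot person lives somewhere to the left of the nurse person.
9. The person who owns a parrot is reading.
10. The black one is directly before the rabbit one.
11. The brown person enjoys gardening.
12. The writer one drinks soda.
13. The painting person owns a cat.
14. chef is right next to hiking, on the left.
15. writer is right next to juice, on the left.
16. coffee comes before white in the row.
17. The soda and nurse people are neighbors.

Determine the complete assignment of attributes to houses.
Solution:

House | Pet | Hobby | Drink | Color | Job
-----------------------------------------
  1   | parrot | reading | smoothie | gray | chef
  2   | hamster | hiking | soda | black | writer
  3   | rabbit | gardening | juice | brown | nurse
  4   | dog | cooking | coffee | orange | pilot
  5   | cat | painting | tea | white | plumber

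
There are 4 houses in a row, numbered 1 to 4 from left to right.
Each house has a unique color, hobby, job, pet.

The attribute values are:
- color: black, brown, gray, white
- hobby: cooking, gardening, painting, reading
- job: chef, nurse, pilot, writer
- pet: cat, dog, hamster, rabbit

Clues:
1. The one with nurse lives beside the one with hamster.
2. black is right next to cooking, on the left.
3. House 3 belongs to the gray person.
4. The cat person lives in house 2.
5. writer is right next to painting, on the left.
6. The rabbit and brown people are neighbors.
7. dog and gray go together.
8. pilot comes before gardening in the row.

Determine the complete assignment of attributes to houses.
Solution:

House | Color | Hobby | Job | Pet
---------------------------------
  1   | black | reading | pilot | rabbit
  2   | brown | cooking | writer | cat
  3   | gray | painting | nurse | dog
  4   | white | gardening | chef | hamster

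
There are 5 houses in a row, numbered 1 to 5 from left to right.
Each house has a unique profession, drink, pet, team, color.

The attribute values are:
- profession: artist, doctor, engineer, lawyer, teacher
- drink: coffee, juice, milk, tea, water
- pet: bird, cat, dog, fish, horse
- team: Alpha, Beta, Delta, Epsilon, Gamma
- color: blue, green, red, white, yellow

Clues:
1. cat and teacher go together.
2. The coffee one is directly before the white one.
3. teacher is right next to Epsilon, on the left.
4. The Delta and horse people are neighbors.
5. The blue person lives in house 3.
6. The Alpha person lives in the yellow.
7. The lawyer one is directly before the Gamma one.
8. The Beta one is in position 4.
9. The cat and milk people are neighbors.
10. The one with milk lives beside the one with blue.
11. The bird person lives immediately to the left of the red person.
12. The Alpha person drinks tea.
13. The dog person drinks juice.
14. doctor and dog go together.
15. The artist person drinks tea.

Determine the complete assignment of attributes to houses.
Solution:

House | Profession | Drink | Pet | Team | Color
-----------------------------------------------
  1   | teacher | coffee | cat | Delta | green
  2   | lawyer | milk | horse | Epsilon | white
  3   | engineer | water | bird | Gamma | blue
  4   | doctor | juice | dog | Beta | red
  5   | artist | tea | fish | Alpha | yellow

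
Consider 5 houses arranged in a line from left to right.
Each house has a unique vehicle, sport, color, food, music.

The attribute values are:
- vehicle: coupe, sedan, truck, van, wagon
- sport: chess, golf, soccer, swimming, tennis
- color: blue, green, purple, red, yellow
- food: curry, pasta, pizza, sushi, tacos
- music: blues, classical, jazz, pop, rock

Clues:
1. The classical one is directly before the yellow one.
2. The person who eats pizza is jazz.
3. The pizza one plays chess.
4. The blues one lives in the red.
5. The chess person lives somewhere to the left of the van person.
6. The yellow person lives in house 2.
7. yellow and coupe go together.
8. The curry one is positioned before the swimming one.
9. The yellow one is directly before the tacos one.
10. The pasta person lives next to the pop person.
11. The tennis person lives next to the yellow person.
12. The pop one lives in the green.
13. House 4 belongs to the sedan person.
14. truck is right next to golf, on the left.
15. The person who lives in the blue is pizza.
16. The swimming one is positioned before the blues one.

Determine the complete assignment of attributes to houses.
Solution:

House | Vehicle | Sport | Color | Food | Music
----------------------------------------------
  1   | truck | tennis | purple | curry | classical
  2   | coupe | golf | yellow | pasta | rock
  3   | wagon | swimming | green | tacos | pop
  4   | sedan | chess | blue | pizza | jazz
  5   | van | soccer | red | sushi | blues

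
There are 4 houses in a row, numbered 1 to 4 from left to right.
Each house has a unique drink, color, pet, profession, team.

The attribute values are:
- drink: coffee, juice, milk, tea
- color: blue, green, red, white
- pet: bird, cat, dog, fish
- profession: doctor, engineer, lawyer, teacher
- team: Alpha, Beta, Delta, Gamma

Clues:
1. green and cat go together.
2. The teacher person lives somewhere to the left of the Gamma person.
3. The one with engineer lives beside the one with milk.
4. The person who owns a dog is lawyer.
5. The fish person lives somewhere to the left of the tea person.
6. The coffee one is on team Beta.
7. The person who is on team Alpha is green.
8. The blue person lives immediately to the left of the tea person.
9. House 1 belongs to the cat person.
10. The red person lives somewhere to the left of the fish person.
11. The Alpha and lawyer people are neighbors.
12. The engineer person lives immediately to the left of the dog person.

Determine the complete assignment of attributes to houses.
Solution:

House | Drink | Color | Pet | Profession | Team
-----------------------------------------------
  1   | juice | green | cat | engineer | Alpha
  2   | milk | red | dog | lawyer | Delta
  3   | coffee | blue | fish | teacher | Beta
  4   | tea | white | bird | doctor | Gamma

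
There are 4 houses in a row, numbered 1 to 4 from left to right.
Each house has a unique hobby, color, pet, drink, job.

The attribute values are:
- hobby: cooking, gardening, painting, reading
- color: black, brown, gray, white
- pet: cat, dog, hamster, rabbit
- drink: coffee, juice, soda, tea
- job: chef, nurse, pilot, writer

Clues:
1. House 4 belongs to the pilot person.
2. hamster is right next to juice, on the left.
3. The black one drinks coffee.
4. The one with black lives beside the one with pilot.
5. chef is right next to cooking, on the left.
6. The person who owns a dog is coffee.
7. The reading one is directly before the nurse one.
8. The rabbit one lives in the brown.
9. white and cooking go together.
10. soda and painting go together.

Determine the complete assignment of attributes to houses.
Solution:

House | Hobby | Color | Pet | Drink | Job
-----------------------------------------
  1   | reading | gray | hamster | tea | chef
  2   | cooking | white | cat | juice | nurse
  3   | gardening | black | dog | coffee | writer
  4   | painting | brown | rabbit | soda | pilot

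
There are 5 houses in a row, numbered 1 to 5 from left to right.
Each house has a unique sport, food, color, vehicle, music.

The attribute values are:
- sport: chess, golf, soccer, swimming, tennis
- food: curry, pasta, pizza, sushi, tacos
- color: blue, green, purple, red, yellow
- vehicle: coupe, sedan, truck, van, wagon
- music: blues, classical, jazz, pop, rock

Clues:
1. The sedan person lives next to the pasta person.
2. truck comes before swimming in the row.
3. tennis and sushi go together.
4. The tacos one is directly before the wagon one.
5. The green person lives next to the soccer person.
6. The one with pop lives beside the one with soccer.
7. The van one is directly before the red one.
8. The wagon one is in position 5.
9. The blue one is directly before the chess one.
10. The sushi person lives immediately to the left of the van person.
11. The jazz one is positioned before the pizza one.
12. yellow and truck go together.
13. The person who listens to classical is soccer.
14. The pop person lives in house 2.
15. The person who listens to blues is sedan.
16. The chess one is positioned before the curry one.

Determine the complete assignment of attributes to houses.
Solution:

House | Sport | Food | Color | Vehicle | Music
----------------------------------------------
  1   | tennis | sushi | blue | sedan | blues
  2   | chess | pasta | green | van | pop
  3   | soccer | curry | red | coupe | classical
  4   | golf | tacos | yellow | truck | jazz
  5   | swimming | pizza | purple | wagon | rock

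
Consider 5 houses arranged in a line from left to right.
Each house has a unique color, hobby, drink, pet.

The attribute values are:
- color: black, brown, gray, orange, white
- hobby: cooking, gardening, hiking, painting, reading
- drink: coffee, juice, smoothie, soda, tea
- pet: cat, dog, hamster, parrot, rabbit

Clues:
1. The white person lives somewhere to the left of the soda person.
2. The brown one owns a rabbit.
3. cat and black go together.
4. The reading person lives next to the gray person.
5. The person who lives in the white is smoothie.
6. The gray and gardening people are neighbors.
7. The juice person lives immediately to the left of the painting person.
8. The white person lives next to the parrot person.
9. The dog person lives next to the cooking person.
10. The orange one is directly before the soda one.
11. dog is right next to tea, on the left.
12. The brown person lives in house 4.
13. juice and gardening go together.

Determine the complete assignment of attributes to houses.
Solution:

House | Color | Hobby | Drink | Pet
-----------------------------------
  1   | white | reading | smoothie | dog
  2   | gray | cooking | tea | parrot
  3   | orange | gardening | juice | hamster
  4   | brown | painting | soda | rabbit
  5   | black | hiking | coffee | cat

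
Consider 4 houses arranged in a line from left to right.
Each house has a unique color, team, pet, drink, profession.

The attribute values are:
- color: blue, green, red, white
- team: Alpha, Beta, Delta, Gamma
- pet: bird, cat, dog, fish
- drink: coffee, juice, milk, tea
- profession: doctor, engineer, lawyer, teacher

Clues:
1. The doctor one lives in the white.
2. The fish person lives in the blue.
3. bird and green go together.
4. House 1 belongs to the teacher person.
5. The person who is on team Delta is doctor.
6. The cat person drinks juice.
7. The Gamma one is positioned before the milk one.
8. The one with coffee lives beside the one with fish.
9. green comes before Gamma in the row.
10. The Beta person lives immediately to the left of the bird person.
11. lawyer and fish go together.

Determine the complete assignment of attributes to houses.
Solution:

House | Color | Team | Pet | Drink | Profession
-----------------------------------------------
  1   | red | Beta | cat | juice | teacher
  2   | green | Alpha | bird | coffee | engineer
  3   | blue | Gamma | fish | tea | lawyer
  4   | white | Delta | dog | milk | doctor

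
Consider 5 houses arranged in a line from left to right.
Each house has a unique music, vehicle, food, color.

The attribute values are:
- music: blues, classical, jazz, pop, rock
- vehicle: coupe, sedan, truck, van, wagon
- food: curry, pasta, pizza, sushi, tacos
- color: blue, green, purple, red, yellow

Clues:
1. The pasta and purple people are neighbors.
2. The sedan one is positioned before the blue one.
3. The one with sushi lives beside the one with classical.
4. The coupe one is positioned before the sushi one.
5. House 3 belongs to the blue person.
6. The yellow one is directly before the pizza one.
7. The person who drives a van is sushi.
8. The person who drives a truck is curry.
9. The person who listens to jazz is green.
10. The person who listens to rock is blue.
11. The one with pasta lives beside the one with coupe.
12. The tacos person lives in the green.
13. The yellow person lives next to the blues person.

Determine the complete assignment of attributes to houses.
Solution:

House | Music | Vehicle | Food | Color
--------------------------------------
  1   | pop | sedan | pasta | yellow
  2   | blues | coupe | pizza | purple
  3   | rock | van | sushi | blue
  4   | classical | truck | curry | red
  5   | jazz | wagon | tacos | green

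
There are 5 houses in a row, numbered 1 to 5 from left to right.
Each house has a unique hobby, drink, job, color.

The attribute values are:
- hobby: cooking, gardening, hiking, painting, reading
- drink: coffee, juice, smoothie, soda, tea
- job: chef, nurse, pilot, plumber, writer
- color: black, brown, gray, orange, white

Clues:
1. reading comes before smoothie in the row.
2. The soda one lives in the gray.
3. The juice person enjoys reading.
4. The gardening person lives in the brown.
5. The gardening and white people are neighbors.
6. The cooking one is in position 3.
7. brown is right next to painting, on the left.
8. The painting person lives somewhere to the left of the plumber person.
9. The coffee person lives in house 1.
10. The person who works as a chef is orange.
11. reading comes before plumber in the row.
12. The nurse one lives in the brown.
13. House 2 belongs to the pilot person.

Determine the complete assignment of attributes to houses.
Solution:

House | Hobby | Drink | Job | Color
-----------------------------------
  1   | gardening | coffee | nurse | brown
  2   | painting | tea | pilot | white
  3   | cooking | soda | writer | gray
  4   | reading | juice | chef | orange
  5   | hiking | smoothie | plumber | black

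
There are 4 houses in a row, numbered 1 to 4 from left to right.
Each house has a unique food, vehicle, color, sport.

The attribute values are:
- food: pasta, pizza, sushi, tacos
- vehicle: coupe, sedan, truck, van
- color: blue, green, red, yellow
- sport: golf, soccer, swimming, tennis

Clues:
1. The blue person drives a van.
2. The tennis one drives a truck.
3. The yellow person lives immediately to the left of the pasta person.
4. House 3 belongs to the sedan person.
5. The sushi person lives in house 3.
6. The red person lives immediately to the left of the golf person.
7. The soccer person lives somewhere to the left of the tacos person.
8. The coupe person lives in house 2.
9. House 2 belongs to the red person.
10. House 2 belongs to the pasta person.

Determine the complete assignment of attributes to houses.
Solution:

House | Food | Vehicle | Color | Sport
--------------------------------------
  1   | pizza | truck | yellow | tennis
  2   | pasta | coupe | red | soccer
  3   | sushi | sedan | green | golf
  4   | tacos | van | blue | swimming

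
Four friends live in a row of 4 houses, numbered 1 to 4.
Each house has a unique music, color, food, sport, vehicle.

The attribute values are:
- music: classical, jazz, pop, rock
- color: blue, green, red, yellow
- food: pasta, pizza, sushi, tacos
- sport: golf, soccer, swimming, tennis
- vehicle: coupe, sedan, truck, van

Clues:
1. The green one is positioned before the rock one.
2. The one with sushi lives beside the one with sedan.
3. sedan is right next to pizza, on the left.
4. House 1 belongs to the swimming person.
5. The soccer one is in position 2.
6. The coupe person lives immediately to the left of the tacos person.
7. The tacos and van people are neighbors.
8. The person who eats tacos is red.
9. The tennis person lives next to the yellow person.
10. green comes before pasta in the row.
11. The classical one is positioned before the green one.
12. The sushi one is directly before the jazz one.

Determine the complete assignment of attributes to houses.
Solution:

House | Music | Color | Food | Sport | Vehicle
----------------------------------------------
  1   | classical | blue | sushi | swimming | coupe
  2   | jazz | red | tacos | soccer | sedan
  3   | pop | green | pizza | tennis | van
  4   | rock | yellow | pasta | golf | truck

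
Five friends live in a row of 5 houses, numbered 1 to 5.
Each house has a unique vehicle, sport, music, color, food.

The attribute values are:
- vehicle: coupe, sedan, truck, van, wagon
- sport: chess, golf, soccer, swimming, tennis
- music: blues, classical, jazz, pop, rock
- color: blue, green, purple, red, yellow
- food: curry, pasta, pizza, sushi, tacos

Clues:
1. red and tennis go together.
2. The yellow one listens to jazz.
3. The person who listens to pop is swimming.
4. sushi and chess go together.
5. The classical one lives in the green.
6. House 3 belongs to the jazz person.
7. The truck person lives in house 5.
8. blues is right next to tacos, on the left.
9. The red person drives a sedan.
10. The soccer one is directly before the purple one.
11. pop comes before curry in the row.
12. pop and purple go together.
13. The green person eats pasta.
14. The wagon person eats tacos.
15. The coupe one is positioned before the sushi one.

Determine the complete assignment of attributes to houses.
Solution:

House | Vehicle | Sport | Music | Color | Food
----------------------------------------------
  1   | coupe | soccer | blues | blue | pizza
  2   | wagon | swimming | pop | purple | tacos
  3   | van | chess | jazz | yellow | sushi
  4   | sedan | tennis | rock | red | curry
  5   | truck | golf | classical | green | pasta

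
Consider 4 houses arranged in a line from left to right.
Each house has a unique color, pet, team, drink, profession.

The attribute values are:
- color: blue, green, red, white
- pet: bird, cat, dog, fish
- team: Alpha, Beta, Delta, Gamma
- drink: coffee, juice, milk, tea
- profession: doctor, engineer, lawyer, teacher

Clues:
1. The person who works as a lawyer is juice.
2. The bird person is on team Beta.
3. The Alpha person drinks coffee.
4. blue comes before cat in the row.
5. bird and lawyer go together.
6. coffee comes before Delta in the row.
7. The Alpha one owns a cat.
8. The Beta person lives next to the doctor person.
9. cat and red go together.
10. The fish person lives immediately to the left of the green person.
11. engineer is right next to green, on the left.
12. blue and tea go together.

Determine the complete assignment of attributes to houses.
Solution:

House | Color | Pet | Team | Drink | Profession
-----------------------------------------------
  1   | blue | fish | Gamma | tea | engineer
  2   | green | bird | Beta | juice | lawyer
  3   | red | cat | Alpha | coffee | doctor
  4   | white | dog | Delta | milk | teacher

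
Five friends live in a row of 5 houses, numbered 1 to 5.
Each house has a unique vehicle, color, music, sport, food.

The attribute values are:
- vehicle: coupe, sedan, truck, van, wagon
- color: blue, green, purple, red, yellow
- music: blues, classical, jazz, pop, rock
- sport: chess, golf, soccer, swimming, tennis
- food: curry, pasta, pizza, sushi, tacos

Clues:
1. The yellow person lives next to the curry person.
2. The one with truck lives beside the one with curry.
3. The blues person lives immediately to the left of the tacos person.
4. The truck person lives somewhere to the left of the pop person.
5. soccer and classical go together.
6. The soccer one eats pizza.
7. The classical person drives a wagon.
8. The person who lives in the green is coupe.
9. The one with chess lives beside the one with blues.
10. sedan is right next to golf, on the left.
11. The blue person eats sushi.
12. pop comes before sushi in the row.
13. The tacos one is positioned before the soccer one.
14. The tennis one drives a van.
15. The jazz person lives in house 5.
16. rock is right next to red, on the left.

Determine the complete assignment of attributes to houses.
Solution:

House | Vehicle | Color | Music | Sport | Food
----------------------------------------------
  1   | truck | yellow | rock | chess | pasta
  2   | sedan | red | blues | swimming | curry
  3   | coupe | green | pop | golf | tacos
  4   | wagon | purple | classical | soccer | pizza
  5   | van | blue | jazz | tennis | sushi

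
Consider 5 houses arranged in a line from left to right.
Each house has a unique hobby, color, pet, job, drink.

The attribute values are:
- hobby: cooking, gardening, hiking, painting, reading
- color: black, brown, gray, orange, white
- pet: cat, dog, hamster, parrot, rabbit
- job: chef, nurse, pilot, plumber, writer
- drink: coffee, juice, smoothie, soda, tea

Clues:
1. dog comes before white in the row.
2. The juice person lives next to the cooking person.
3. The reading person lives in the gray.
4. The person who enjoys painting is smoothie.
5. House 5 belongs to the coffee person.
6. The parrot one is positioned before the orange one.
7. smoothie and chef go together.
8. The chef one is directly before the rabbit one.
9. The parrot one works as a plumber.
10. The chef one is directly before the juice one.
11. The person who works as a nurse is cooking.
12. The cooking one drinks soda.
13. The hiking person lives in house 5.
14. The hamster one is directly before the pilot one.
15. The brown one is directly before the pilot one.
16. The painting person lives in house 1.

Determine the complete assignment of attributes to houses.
Solution:

House | Hobby | Color | Pet | Job | Drink
-----------------------------------------
  1   | painting | brown | hamster | chef | smoothie
  2   | reading | gray | rabbit | pilot | juice
  3   | cooking | black | dog | nurse | soda
  4   | gardening | white | parrot | plumber | tea
  5   | hiking | orange | cat | writer | coffee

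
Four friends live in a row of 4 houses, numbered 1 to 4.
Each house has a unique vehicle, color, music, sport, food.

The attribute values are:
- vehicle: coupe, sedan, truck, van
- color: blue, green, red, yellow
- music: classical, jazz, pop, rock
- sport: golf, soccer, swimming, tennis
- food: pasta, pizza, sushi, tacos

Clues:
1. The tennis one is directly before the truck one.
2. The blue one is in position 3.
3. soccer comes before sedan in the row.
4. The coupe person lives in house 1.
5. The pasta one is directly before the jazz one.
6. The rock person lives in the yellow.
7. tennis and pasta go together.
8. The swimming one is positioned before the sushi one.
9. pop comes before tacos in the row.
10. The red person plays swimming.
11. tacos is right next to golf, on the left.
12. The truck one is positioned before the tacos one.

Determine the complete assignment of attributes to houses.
Solution:

House | Vehicle | Color | Music | Sport | Food
----------------------------------------------
  1   | coupe | green | pop | tennis | pasta
  2   | truck | red | jazz | swimming | pizza
  3   | van | blue | classical | soccer | tacos
  4   | sedan | yellow | rock | golf | sushi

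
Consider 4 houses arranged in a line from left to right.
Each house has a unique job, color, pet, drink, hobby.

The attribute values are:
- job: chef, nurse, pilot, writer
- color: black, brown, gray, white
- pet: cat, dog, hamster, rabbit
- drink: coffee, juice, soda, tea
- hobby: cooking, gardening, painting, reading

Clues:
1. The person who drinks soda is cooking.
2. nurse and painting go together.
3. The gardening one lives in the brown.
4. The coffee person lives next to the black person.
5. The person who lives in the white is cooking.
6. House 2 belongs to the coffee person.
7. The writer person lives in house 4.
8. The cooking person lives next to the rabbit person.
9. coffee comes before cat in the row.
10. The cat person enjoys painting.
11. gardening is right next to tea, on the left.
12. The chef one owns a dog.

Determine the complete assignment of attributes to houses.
Solution:

House | Job | Color | Pet | Drink | Hobby
-----------------------------------------
  1   | chef | white | dog | soda | cooking
  2   | pilot | brown | rabbit | coffee | gardening
  3   | nurse | black | cat | tea | painting
  4   | writer | gray | hamster | juice | reading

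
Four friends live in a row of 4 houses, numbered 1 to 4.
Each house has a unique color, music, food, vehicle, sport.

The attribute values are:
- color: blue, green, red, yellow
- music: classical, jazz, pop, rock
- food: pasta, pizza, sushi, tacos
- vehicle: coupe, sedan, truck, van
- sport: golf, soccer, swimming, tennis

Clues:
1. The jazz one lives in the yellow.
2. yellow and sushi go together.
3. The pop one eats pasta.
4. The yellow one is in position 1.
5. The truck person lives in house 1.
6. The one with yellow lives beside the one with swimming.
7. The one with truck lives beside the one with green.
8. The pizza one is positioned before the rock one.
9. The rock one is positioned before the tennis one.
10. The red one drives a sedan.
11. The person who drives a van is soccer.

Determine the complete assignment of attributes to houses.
Solution:

House | Color | Music | Food | Vehicle | Sport
----------------------------------------------
  1   | yellow | jazz | sushi | truck | golf
  2   | green | classical | pizza | coupe | swimming
  3   | blue | rock | tacos | van | soccer
  4   | red | pop | pasta | sedan | tennis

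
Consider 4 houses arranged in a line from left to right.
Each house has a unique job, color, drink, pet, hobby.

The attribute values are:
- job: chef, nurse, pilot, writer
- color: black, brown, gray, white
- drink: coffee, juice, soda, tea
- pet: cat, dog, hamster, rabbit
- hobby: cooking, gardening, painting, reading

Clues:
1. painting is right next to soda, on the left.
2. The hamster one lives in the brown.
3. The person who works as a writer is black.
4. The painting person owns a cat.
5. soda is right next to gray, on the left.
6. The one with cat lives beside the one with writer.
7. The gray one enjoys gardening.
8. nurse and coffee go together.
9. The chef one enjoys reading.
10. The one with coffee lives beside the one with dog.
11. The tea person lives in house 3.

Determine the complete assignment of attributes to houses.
Solution:

House | Job | Color | Drink | Pet | Hobby
-----------------------------------------
  1   | nurse | white | coffee | cat | painting
  2   | writer | black | soda | dog | cooking
  3   | pilot | gray | tea | rabbit | gardening
  4   | chef | brown | juice | hamster | reading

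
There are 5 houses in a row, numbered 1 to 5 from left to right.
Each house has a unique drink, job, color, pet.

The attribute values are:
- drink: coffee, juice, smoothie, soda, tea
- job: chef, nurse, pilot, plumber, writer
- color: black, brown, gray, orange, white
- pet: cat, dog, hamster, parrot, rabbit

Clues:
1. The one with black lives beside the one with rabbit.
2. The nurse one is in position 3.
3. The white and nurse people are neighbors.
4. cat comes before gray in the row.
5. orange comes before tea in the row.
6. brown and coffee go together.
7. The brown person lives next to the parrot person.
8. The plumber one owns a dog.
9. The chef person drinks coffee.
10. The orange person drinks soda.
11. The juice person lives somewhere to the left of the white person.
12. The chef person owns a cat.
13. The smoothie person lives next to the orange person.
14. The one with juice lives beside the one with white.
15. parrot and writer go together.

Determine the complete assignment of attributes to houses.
Solution:

House | Drink | Job | Color | Pet
---------------------------------
  1   | juice | plumber | black | dog
  2   | smoothie | pilot | white | rabbit
  3   | soda | nurse | orange | hamster
  4   | coffee | chef | brown | cat
  5   | tea | writer | gray | parrot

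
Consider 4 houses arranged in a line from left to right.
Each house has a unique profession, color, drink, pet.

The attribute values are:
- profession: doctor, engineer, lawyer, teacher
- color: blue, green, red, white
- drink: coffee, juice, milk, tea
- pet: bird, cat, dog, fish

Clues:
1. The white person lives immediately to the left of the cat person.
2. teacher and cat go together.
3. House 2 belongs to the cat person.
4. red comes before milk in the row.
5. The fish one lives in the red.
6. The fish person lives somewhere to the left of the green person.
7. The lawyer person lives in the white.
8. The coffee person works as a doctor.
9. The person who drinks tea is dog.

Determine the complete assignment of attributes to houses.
Solution:

House | Profession | Color | Drink | Pet
----------------------------------------
  1   | lawyer | white | tea | dog
  2   | teacher | blue | juice | cat
  3   | doctor | red | coffee | fish
  4   | engineer | green | milk | bird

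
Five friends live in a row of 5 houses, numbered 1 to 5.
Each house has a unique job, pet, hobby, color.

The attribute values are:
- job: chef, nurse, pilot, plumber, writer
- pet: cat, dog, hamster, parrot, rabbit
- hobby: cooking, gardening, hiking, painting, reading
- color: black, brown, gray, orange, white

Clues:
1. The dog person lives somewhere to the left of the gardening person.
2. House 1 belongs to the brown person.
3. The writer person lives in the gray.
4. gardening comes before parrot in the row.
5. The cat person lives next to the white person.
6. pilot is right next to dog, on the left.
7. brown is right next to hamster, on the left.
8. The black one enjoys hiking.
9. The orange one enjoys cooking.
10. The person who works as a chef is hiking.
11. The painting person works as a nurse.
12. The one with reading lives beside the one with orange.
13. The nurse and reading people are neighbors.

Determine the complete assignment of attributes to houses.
Solution:

House | Job | Pet | Hobby | Color
---------------------------------
  1   | nurse | cat | painting | brown
  2   | pilot | hamster | reading | white
  3   | plumber | dog | cooking | orange
  4   | writer | rabbit | gardening | gray
  5   | chef | parrot | hiking | black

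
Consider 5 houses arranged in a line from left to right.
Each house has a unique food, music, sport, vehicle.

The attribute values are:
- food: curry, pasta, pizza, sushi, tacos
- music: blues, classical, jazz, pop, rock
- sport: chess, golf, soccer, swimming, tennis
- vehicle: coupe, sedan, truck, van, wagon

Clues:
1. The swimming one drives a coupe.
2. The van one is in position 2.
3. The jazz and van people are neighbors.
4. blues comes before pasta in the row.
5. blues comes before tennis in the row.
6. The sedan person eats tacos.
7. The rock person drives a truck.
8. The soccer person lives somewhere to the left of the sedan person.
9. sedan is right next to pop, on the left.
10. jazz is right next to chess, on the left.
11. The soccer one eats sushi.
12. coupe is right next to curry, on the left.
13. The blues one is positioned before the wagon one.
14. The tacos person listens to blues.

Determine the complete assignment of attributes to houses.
Solution:

House | Food | Music | Sport | Vehicle
--------------------------------------
  1   | pizza | jazz | swimming | coupe
  2   | curry | classical | chess | van
  3   | sushi | rock | soccer | truck
  4   | tacos | blues | golf | sedan
  5   | pasta | pop | tennis | wagon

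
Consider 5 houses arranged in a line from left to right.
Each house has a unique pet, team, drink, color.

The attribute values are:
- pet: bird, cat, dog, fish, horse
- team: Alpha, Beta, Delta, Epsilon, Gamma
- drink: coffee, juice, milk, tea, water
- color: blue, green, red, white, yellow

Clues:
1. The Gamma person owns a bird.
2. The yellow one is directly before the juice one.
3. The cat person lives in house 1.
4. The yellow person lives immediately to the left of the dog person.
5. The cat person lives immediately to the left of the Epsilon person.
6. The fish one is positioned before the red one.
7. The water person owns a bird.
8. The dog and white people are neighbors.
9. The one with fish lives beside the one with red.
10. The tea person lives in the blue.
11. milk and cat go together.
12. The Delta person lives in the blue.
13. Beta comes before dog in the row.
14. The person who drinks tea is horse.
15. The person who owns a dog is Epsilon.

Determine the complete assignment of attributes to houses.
Solution:

House | Pet | Team | Drink | Color
----------------------------------
  1   | cat | Beta | milk | yellow
  2   | dog | Epsilon | juice | green
  3   | fish | Alpha | coffee | white
  4   | bird | Gamma | water | red
  5   | horse | Delta | tea | blue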